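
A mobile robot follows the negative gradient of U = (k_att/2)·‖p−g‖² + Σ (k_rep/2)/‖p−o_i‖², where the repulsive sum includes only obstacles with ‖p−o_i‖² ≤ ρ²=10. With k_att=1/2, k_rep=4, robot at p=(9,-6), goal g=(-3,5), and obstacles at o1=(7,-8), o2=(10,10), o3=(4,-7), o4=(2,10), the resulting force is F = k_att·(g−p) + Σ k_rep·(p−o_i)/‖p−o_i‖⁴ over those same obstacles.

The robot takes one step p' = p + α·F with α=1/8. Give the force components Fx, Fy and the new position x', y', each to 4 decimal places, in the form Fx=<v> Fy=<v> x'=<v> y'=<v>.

F_att = 1/2·(g−p) = 1/2·(-12,11) = (-6.0000,5.5000)
o1: d²=8 ≤ ρ²=10; F_rep = 4·(2,2)/8² = (0.1250,0.1250)
o2: d²=257 > ρ²=10 → inactive
o3: d²=26 > ρ²=10 → inactive
o4: d²=305 > ρ²=10 → inactive
F = F_att + ΣF_rep = (-5.8750,5.6250)
p' = p + 1/8·F = (8.2656,-5.2969)

Fx=-5.8750 Fy=5.6250 x'=8.2656 y'=-5.2969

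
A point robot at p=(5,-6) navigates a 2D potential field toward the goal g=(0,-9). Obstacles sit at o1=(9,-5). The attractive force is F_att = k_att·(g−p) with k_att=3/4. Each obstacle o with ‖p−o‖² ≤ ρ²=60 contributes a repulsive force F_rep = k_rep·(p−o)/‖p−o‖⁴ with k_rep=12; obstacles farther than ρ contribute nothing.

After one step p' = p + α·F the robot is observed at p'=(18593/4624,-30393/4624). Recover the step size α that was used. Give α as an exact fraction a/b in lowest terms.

F_att = 3/4·(g−p) = 3/4·(-5,-3) = (-3.7500,-2.2500)
o1: d²=17 ≤ ρ²=60; F_rep = 12·(-4,-1)/17² = (-0.1661,-0.0415)
F = F_att + ΣF_rep = (-3.9161,-2.2915)
Δp = p'−p = (-0.9790,-0.5729); α = Δx/Fx = (-4527/4624) / (-4527/1156) = 1/4
check: Δy/Fy = (-2649/4624) / (-2649/1156) = 1/4 ✓

α = 1/4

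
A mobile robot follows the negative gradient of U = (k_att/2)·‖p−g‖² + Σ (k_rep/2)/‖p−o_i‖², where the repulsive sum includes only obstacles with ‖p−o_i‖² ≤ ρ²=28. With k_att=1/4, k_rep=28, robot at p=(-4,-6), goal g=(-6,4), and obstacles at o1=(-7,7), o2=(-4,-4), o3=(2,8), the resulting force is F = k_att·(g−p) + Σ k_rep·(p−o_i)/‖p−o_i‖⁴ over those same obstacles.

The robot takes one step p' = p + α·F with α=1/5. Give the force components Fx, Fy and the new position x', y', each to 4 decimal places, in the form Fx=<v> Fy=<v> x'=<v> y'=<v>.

Fx=-0.5000 Fy=-1.0000 x'=-4.1000 y'=-6.2000

F_att = 1/4·(g−p) = 1/4·(-2,10) = (-0.5000,2.5000)
o1: d²=178 > ρ²=28 → inactive
o2: d²=4 ≤ ρ²=28; F_rep = 28·(0,-2)/4² = (0.0000,-3.5000)
o3: d²=232 > ρ²=28 → inactive
F = F_att + ΣF_rep = (-0.5000,-1.0000)
p' = p + 1/5·F = (-4.1000,-6.2000)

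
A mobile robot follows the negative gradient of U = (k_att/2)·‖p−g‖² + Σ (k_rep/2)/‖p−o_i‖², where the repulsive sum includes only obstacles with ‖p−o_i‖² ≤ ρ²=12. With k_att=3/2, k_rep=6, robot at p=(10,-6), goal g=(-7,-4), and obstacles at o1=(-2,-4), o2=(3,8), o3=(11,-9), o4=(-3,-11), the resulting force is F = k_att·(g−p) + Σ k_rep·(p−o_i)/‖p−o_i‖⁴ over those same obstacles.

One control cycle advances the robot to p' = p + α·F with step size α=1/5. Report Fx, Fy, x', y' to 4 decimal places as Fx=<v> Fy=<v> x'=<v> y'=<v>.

F_att = 3/2·(g−p) = 3/2·(-17,2) = (-25.5000,3.0000)
o1: d²=148 > ρ²=12 → inactive
o2: d²=245 > ρ²=12 → inactive
o3: d²=10 ≤ ρ²=12; F_rep = 6·(-1,3)/10² = (-0.0600,0.1800)
o4: d²=194 > ρ²=12 → inactive
F = F_att + ΣF_rep = (-25.5600,3.1800)
p' = p + 1/5·F = (4.8880,-5.3640)

Fx=-25.5600 Fy=3.1800 x'=4.8880 y'=-5.3640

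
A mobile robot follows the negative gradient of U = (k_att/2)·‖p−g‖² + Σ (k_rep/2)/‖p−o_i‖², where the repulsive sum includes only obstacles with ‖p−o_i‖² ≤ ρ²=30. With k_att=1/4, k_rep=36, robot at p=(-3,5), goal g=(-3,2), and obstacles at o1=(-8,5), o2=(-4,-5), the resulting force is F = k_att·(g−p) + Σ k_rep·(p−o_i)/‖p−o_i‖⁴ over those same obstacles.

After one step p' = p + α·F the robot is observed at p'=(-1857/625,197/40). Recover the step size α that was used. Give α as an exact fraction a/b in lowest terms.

F_att = 1/4·(g−p) = 1/4·(0,-3) = (0.0000,-0.7500)
o1: d²=25 ≤ ρ²=30; F_rep = 36·(5,0)/25² = (0.2880,0.0000)
o2: d²=101 > ρ²=30 → inactive
F = F_att + ΣF_rep = (0.2880,-0.7500)
Δp = p'−p = (0.0288,-0.0750); α = Δx/Fx = (18/625) / (36/125) = 1/10
check: Δy/Fy = (-3/40) / (-3/4) = 1/10 ✓

α = 1/10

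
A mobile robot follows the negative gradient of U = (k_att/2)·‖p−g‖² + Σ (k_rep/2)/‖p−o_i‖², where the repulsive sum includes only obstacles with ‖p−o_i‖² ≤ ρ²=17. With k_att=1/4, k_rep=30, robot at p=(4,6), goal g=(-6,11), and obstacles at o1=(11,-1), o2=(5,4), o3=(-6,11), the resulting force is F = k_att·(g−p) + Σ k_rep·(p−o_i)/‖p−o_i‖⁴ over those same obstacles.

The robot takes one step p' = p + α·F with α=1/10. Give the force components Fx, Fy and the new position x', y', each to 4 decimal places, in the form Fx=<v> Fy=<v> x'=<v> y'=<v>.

F_att = 1/4·(g−p) = 1/4·(-10,5) = (-2.5000,1.2500)
o1: d²=98 > ρ²=17 → inactive
o2: d²=5 ≤ ρ²=17; F_rep = 30·(-1,2)/5² = (-1.2000,2.4000)
o3: d²=125 > ρ²=17 → inactive
F = F_att + ΣF_rep = (-3.7000,3.6500)
p' = p + 1/10·F = (3.6300,6.3650)

Fx=-3.7000 Fy=3.6500 x'=3.6300 y'=6.3650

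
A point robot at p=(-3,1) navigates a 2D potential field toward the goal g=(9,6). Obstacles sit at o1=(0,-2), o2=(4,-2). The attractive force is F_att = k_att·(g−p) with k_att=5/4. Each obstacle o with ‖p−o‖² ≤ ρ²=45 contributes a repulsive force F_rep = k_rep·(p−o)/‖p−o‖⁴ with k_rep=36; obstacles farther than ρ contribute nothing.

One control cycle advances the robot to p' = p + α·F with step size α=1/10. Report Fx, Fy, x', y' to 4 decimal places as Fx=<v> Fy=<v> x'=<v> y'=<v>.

F_att = 5/4·(g−p) = 5/4·(12,5) = (15.0000,6.2500)
o1: d²=18 ≤ ρ²=45; F_rep = 36·(-3,3)/18² = (-0.3333,0.3333)
o2: d²=58 > ρ²=45 → inactive
F = F_att + ΣF_rep = (14.6667,6.5833)
p' = p + 1/10·F = (-1.5333,1.6583)

Fx=14.6667 Fy=6.5833 x'=-1.5333 y'=1.6583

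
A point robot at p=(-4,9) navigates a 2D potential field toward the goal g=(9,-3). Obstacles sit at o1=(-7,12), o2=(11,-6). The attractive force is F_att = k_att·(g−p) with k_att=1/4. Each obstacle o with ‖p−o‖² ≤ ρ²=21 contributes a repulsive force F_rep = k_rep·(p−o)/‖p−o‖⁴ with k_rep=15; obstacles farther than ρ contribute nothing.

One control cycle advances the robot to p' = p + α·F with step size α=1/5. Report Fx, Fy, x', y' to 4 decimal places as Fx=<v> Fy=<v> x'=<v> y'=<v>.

Fx=3.3889 Fy=-3.1389 x'=-3.3222 y'=8.3722

F_att = 1/4·(g−p) = 1/4·(13,-12) = (3.2500,-3.0000)
o1: d²=18 ≤ ρ²=21; F_rep = 15·(3,-3)/18² = (0.1389,-0.1389)
o2: d²=450 > ρ²=21 → inactive
F = F_att + ΣF_rep = (3.3889,-3.1389)
p' = p + 1/5·F = (-3.3222,8.3722)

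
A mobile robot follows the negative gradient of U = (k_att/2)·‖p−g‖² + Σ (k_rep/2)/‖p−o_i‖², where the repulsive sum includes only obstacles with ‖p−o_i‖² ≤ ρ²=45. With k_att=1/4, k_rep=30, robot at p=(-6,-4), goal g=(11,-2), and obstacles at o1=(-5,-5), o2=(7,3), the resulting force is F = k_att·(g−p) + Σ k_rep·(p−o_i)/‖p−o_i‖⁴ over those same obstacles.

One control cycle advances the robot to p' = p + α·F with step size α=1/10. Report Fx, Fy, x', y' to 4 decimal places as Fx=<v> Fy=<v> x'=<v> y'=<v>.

Fx=-3.2500 Fy=8.0000 x'=-6.3250 y'=-3.2000

F_att = 1/4·(g−p) = 1/4·(17,2) = (4.2500,0.5000)
o1: d²=2 ≤ ρ²=45; F_rep = 30·(-1,1)/2² = (-7.5000,7.5000)
o2: d²=218 > ρ²=45 → inactive
F = F_att + ΣF_rep = (-3.2500,8.0000)
p' = p + 1/10·F = (-6.3250,-3.2000)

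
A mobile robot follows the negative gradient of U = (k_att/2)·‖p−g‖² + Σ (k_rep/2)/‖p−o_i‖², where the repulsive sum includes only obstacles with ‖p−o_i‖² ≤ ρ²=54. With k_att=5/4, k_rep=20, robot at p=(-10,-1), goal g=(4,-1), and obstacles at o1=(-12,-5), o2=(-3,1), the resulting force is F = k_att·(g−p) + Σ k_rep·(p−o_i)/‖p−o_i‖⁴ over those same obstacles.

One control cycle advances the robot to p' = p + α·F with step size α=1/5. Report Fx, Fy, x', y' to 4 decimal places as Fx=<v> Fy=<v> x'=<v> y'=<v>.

F_att = 5/4·(g−p) = 5/4·(14,0) = (17.5000,0.0000)
o1: d²=20 ≤ ρ²=54; F_rep = 20·(2,4)/20² = (0.1000,0.2000)
o2: d²=53 ≤ ρ²=54; F_rep = 20·(-7,-2)/53² = (-0.0498,-0.0142)
F = F_att + ΣF_rep = (17.5502,0.1858)
p' = p + 1/5·F = (-6.4900,-0.9628)

Fx=17.5502 Fy=0.1858 x'=-6.4900 y'=-0.9628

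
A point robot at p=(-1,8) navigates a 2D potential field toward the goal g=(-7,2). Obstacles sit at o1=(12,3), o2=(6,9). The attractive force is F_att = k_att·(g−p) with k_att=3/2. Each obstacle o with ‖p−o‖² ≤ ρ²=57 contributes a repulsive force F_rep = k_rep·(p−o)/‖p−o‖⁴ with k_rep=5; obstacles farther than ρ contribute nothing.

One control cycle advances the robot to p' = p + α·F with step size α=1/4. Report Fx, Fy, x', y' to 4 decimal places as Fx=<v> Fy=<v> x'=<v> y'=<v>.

F_att = 3/2·(g−p) = 3/2·(-6,-6) = (-9.0000,-9.0000)
o1: d²=194 > ρ²=57 → inactive
o2: d²=50 ≤ ρ²=57; F_rep = 5·(-7,-1)/50² = (-0.0140,-0.0020)
F = F_att + ΣF_rep = (-9.0140,-9.0020)
p' = p + 1/4·F = (-3.2535,5.7495)

Fx=-9.0140 Fy=-9.0020 x'=-3.2535 y'=5.7495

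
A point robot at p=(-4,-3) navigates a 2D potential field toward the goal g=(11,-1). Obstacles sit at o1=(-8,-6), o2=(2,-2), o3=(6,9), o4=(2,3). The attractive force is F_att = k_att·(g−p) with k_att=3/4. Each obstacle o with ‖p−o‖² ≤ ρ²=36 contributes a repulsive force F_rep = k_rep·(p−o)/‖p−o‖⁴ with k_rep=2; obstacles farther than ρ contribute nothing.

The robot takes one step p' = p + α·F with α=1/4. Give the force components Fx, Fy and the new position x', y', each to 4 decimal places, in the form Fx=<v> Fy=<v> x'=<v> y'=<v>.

F_att = 3/4·(g−p) = 3/4·(15,2) = (11.2500,1.5000)
o1: d²=25 ≤ ρ²=36; F_rep = 2·(4,3)/25² = (0.0128,0.0096)
o2: d²=37 > ρ²=36 → inactive
o3: d²=244 > ρ²=36 → inactive
o4: d²=72 > ρ²=36 → inactive
F = F_att + ΣF_rep = (11.2628,1.5096)
p' = p + 1/4·F = (-1.1843,-2.6226)

Fx=11.2628 Fy=1.5096 x'=-1.1843 y'=-2.6226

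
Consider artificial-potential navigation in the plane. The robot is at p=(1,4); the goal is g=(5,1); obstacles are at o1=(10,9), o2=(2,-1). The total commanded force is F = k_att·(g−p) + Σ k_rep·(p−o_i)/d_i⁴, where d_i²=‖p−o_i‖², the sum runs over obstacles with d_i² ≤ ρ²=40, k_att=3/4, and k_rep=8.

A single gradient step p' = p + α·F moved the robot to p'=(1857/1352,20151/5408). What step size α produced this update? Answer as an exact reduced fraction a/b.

α = 1/8

F_att = 3/4·(g−p) = 3/4·(4,-3) = (3.0000,-2.2500)
o1: d²=106 > ρ²=40 → inactive
o2: d²=26 ≤ ρ²=40; F_rep = 8·(-1,5)/26² = (-0.0118,0.0592)
F = F_att + ΣF_rep = (2.9882,-2.1908)
Δp = p'−p = (0.3735,-0.2739); α = Δx/Fx = (505/1352) / (505/169) = 1/8
check: Δy/Fy = (-1481/5408) / (-1481/676) = 1/8 ✓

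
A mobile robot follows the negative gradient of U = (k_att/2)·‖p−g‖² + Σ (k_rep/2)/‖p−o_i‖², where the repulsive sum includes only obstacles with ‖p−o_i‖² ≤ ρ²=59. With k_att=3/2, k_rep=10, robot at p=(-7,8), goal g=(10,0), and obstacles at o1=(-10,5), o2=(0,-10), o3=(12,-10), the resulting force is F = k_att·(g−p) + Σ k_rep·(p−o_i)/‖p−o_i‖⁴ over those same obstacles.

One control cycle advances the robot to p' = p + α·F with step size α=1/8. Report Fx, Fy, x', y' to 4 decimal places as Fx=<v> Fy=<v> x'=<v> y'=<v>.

F_att = 3/2·(g−p) = 3/2·(17,-8) = (25.5000,-12.0000)
o1: d²=18 ≤ ρ²=59; F_rep = 10·(3,3)/18² = (0.0926,0.0926)
o2: d²=373 > ρ²=59 → inactive
o3: d²=685 > ρ²=59 → inactive
F = F_att + ΣF_rep = (25.5926,-11.9074)
p' = p + 1/8·F = (-3.8009,6.5116)

Fx=25.5926 Fy=-11.9074 x'=-3.8009 y'=6.5116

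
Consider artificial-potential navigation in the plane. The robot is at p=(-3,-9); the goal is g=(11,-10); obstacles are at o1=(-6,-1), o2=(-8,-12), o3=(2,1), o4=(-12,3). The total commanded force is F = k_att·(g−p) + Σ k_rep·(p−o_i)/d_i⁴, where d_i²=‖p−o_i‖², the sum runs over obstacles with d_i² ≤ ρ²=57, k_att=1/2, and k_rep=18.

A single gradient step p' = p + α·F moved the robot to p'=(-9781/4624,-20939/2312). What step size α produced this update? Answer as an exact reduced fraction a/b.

F_att = 1/2·(g−p) = 1/2·(14,-1) = (7.0000,-0.5000)
o1: d²=73 > ρ²=57 → inactive
o2: d²=34 ≤ ρ²=57; F_rep = 18·(5,3)/34² = (0.0779,0.0467)
o3: d²=125 > ρ²=57 → inactive
o4: d²=225 > ρ²=57 → inactive
F = F_att + ΣF_rep = (7.0779,-0.4533)
Δp = p'−p = (0.8847,-0.0567); α = Δx/Fx = (4091/4624) / (4091/578) = 1/8
check: Δy/Fy = (-131/2312) / (-131/289) = 1/8 ✓

α = 1/8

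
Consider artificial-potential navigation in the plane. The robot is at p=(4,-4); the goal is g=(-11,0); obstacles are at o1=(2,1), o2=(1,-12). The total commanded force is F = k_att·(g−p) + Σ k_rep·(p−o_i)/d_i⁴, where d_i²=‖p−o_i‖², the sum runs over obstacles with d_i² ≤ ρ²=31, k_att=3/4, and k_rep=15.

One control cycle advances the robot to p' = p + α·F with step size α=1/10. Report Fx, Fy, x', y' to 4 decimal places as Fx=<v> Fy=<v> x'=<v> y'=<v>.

F_att = 3/4·(g−p) = 3/4·(-15,4) = (-11.2500,3.0000)
o1: d²=29 ≤ ρ²=31; F_rep = 15·(2,-5)/29² = (0.0357,-0.0892)
o2: d²=73 > ρ²=31 → inactive
F = F_att + ΣF_rep = (-11.2143,2.9108)
p' = p + 1/10·F = (2.8786,-3.7089)

Fx=-11.2143 Fy=2.9108 x'=2.8786 y'=-3.7089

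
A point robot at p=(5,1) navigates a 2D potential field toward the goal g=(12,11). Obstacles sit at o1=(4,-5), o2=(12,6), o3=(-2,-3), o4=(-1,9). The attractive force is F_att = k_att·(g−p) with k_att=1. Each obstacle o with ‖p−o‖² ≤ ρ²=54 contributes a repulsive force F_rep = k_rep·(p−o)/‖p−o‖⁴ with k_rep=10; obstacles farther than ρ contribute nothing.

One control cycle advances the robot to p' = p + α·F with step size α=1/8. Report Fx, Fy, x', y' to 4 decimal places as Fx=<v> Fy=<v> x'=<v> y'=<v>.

F_att = 1·(g−p) = 1·(7,10) = (7.0000,10.0000)
o1: d²=37 ≤ ρ²=54; F_rep = 10·(1,6)/37² = (0.0073,0.0438)
o2: d²=74 > ρ²=54 → inactive
o3: d²=65 > ρ²=54 → inactive
o4: d²=100 > ρ²=54 → inactive
F = F_att + ΣF_rep = (7.0073,10.0438)
p' = p + 1/8·F = (5.8759,2.2555)

Fx=7.0073 Fy=10.0438 x'=5.8759 y'=2.2555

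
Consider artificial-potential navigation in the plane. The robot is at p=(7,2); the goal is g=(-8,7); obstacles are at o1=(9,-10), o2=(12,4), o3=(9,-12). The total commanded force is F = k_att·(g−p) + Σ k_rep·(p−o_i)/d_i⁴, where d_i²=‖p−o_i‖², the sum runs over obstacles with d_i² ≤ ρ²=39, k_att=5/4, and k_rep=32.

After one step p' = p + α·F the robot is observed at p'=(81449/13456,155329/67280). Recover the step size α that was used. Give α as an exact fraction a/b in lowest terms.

α = 1/20

F_att = 5/4·(g−p) = 5/4·(-15,5) = (-18.7500,6.2500)
o1: d²=148 > ρ²=39 → inactive
o2: d²=29 ≤ ρ²=39; F_rep = 32·(-5,-2)/29² = (-0.1902,-0.0761)
o3: d²=200 > ρ²=39 → inactive
F = F_att + ΣF_rep = (-18.9402,6.1739)
Δp = p'−p = (-0.9470,0.3087); α = Δx/Fx = (-12743/13456) / (-63715/3364) = 1/20
check: Δy/Fy = (20769/67280) / (20769/3364) = 1/20 ✓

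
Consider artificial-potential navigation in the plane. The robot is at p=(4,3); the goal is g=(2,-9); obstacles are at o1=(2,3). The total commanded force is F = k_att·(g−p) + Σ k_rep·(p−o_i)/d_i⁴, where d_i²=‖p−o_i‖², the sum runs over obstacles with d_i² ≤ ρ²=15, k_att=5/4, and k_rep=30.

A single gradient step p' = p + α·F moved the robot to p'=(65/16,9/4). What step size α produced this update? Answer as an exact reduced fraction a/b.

α = 1/20

F_att = 5/4·(g−p) = 5/4·(-2,-12) = (-2.5000,-15.0000)
o1: d²=4 ≤ ρ²=15; F_rep = 30·(2,0)/4² = (3.7500,0.0000)
F = F_att + ΣF_rep = (1.2500,-15.0000)
Δp = p'−p = (0.0625,-0.7500); α = Δx/Fx = (1/16) / (5/4) = 1/20
check: Δy/Fy = (-3/4) / (-15) = 1/20 ✓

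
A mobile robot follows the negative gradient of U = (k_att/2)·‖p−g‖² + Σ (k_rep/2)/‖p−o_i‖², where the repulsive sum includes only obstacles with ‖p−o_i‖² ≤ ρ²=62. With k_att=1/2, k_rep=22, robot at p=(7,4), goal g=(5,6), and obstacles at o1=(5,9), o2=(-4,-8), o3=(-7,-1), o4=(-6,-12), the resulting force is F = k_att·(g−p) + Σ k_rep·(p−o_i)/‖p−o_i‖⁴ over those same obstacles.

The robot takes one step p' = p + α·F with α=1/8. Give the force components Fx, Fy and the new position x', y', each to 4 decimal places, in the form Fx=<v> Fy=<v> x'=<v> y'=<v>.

Fx=-0.9477 Fy=0.8692 x'=6.8815 y'=4.1087

F_att = 1/2·(g−p) = 1/2·(-2,2) = (-1.0000,1.0000)
o1: d²=29 ≤ ρ²=62; F_rep = 22·(2,-5)/29² = (0.0523,-0.1308)
o2: d²=265 > ρ²=62 → inactive
o3: d²=221 > ρ²=62 → inactive
o4: d²=425 > ρ²=62 → inactive
F = F_att + ΣF_rep = (-0.9477,0.8692)
p' = p + 1/8·F = (6.8815,4.1087)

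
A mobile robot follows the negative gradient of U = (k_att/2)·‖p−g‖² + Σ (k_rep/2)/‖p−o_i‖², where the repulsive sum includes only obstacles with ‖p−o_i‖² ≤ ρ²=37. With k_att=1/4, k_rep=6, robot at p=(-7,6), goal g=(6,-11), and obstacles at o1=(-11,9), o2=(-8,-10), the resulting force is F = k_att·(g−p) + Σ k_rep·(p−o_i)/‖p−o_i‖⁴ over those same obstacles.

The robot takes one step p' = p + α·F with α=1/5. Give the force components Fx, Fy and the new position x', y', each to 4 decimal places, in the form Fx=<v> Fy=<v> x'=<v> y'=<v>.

F_att = 1/4·(g−p) = 1/4·(13,-17) = (3.2500,-4.2500)
o1: d²=25 ≤ ρ²=37; F_rep = 6·(4,-3)/25² = (0.0384,-0.0288)
o2: d²=257 > ρ²=37 → inactive
F = F_att + ΣF_rep = (3.2884,-4.2788)
p' = p + 1/5·F = (-6.3423,5.1442)

Fx=3.2884 Fy=-4.2788 x'=-6.3423 y'=5.1442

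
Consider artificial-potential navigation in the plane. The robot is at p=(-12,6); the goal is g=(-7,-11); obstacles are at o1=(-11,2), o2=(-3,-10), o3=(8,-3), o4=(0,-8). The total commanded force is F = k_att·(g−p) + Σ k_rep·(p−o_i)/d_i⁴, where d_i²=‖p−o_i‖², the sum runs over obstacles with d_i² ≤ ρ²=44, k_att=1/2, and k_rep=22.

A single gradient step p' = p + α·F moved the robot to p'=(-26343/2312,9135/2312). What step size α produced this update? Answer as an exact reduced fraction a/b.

α = 1/4

F_att = 1/2·(g−p) = 1/2·(5,-17) = (2.5000,-8.5000)
o1: d²=17 ≤ ρ²=44; F_rep = 22·(-1,4)/17² = (-0.0761,0.3045)
o2: d²=337 > ρ²=44 → inactive
o3: d²=481 > ρ²=44 → inactive
o4: d²=340 > ρ²=44 → inactive
F = F_att + ΣF_rep = (2.4239,-8.1955)
Δp = p'−p = (0.6060,-2.0489); α = Δx/Fx = (1401/2312) / (1401/578) = 1/4
check: Δy/Fy = (-4737/2312) / (-4737/578) = 1/4 ✓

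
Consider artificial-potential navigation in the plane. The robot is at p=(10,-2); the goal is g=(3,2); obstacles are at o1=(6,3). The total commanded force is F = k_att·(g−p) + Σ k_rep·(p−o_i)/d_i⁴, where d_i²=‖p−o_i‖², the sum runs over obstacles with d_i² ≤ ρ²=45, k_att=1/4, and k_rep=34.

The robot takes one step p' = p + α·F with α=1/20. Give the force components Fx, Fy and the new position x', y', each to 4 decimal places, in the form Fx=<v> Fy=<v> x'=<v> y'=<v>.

F_att = 1/4·(g−p) = 1/4·(-7,4) = (-1.7500,1.0000)
o1: d²=41 ≤ ρ²=45; F_rep = 34·(4,-5)/41² = (0.0809,-0.1011)
F = F_att + ΣF_rep = (-1.6691,0.8989)
p' = p + 1/20·F = (9.9165,-1.9551)

Fx=-1.6691 Fy=0.8989 x'=9.9165 y'=-1.9551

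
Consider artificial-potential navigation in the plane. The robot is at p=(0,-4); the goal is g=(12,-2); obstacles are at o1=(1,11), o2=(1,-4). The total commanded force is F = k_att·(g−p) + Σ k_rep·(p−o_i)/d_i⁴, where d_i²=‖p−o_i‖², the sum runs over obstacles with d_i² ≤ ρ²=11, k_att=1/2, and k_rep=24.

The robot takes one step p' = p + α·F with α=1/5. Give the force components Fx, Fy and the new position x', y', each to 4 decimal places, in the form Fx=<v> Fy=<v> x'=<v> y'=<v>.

Fx=-18.0000 Fy=1.0000 x'=-3.6000 y'=-3.8000

F_att = 1/2·(g−p) = 1/2·(12,2) = (6.0000,1.0000)
o1: d²=226 > ρ²=11 → inactive
o2: d²=1 ≤ ρ²=11; F_rep = 24·(-1,0)/1² = (-24.0000,0.0000)
F = F_att + ΣF_rep = (-18.0000,1.0000)
p' = p + 1/5·F = (-3.6000,-3.8000)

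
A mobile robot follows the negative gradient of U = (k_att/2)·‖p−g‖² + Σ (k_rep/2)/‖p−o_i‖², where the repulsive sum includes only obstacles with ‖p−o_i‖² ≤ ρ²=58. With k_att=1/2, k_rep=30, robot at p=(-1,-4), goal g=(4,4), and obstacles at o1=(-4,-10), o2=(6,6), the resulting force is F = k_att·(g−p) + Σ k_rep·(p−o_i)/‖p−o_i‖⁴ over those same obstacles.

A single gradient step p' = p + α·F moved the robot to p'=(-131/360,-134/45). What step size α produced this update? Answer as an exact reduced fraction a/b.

α = 1/4

F_att = 1/2·(g−p) = 1/2·(5,8) = (2.5000,4.0000)
o1: d²=45 ≤ ρ²=58; F_rep = 30·(3,6)/45² = (0.0444,0.0889)
o2: d²=149 > ρ²=58 → inactive
F = F_att + ΣF_rep = (2.5444,4.0889)
Δp = p'−p = (0.6361,1.0222); α = Δx/Fx = (229/360) / (229/90) = 1/4
check: Δy/Fy = (46/45) / (184/45) = 1/4 ✓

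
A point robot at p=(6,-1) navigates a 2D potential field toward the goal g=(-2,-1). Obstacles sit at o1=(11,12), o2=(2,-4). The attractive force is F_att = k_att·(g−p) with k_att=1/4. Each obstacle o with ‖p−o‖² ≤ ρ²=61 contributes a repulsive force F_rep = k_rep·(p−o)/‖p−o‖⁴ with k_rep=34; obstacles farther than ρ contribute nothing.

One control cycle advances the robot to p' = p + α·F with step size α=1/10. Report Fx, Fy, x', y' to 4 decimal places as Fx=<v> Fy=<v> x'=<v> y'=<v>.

F_att = 1/4·(g−p) = 1/4·(-8,0) = (-2.0000,0.0000)
o1: d²=194 > ρ²=61 → inactive
o2: d²=25 ≤ ρ²=61; F_rep = 34·(4,3)/25² = (0.2176,0.1632)
F = F_att + ΣF_rep = (-1.7824,0.1632)
p' = p + 1/10·F = (5.8218,-0.9837)

Fx=-1.7824 Fy=0.1632 x'=5.8218 y'=-0.9837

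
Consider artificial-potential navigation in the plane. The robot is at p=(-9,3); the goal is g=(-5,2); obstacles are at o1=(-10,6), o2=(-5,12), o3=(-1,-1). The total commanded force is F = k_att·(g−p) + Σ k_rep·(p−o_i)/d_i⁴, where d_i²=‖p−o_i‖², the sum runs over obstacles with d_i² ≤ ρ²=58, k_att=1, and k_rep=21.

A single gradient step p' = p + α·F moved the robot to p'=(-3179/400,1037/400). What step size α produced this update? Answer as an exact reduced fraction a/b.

F_att = 1·(g−p) = 1·(4,-1) = (4.0000,-1.0000)
o1: d²=10 ≤ ρ²=58; F_rep = 21·(1,-3)/10² = (0.2100,-0.6300)
o2: d²=97 > ρ²=58 → inactive
o3: d²=80 > ρ²=58 → inactive
F = F_att + ΣF_rep = (4.2100,-1.6300)
Δp = p'−p = (1.0525,-0.4075); α = Δx/Fx = (421/400) / (421/100) = 1/4
check: Δy/Fy = (-163/400) / (-163/100) = 1/4 ✓

α = 1/4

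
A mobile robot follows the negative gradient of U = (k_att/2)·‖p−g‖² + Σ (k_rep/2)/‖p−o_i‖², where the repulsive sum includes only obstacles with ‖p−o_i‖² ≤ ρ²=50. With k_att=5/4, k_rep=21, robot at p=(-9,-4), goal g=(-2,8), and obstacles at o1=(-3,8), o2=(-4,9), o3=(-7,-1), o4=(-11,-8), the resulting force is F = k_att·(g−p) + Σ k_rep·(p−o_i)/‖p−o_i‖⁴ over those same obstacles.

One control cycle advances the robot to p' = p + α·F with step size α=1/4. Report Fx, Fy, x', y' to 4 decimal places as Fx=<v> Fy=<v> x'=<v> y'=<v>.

F_att = 5/4·(g−p) = 5/4·(7,12) = (8.7500,15.0000)
o1: d²=180 > ρ²=50 → inactive
o2: d²=194 > ρ²=50 → inactive
o3: d²=13 ≤ ρ²=50; F_rep = 21·(-2,-3)/13² = (-0.2485,-0.3728)
o4: d²=20 ≤ ρ²=50; F_rep = 21·(2,4)/20² = (0.1050,0.2100)
F = F_att + ΣF_rep = (8.6065,14.8372)
p' = p + 1/4·F = (-6.8484,-0.2907)

Fx=8.6065 Fy=14.8372 x'=-6.8484 y'=-0.2907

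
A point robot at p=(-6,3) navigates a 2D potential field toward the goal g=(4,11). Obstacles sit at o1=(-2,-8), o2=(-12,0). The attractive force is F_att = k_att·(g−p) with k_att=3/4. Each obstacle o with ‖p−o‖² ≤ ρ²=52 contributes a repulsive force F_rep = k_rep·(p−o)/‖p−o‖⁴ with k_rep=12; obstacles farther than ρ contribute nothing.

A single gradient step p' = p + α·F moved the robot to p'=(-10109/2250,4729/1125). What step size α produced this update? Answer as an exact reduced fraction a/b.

α = 1/5

F_att = 3/4·(g−p) = 3/4·(10,8) = (7.5000,6.0000)
o1: d²=137 > ρ²=52 → inactive
o2: d²=45 ≤ ρ²=52; F_rep = 12·(6,3)/45² = (0.0356,0.0178)
F = F_att + ΣF_rep = (7.5356,6.0178)
Δp = p'−p = (1.5071,1.2036); α = Δx/Fx = (3391/2250) / (3391/450) = 1/5
check: Δy/Fy = (1354/1125) / (1354/225) = 1/5 ✓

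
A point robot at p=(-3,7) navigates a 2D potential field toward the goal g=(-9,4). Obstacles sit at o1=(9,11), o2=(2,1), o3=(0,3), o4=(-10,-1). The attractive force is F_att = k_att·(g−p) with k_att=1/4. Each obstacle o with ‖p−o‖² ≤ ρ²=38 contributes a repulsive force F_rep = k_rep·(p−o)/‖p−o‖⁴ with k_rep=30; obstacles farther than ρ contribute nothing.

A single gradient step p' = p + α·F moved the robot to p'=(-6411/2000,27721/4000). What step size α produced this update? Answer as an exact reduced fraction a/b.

F_att = 1/4·(g−p) = 1/4·(-6,-3) = (-1.5000,-0.7500)
o1: d²=160 > ρ²=38 → inactive
o2: d²=61 > ρ²=38 → inactive
o3: d²=25 ≤ ρ²=38; F_rep = 30·(-3,4)/25² = (-0.1440,0.1920)
o4: d²=113 > ρ²=38 → inactive
F = F_att + ΣF_rep = (-1.6440,-0.5580)
Δp = p'−p = (-0.2055,-0.0698); α = Δx/Fx = (-411/2000) / (-411/250) = 1/8
check: Δy/Fy = (-279/4000) / (-279/500) = 1/8 ✓

α = 1/8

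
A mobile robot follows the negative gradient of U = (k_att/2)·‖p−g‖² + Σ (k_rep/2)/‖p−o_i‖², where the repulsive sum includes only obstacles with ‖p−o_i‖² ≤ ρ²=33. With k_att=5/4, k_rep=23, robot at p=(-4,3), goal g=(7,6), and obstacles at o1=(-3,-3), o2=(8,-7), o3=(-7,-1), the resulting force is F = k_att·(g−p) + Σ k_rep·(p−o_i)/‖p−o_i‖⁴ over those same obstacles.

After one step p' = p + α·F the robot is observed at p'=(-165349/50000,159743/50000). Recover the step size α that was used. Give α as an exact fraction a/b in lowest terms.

α = 1/20

F_att = 5/4·(g−p) = 5/4·(11,3) = (13.7500,3.7500)
o1: d²=37 > ρ²=33 → inactive
o2: d²=244 > ρ²=33 → inactive
o3: d²=25 ≤ ρ²=33; F_rep = 23·(3,4)/25² = (0.1104,0.1472)
F = F_att + ΣF_rep = (13.8604,3.8972)
Δp = p'−p = (0.6930,0.1949); α = Δx/Fx = (34651/50000) / (34651/2500) = 1/20
check: Δy/Fy = (9743/50000) / (9743/2500) = 1/20 ✓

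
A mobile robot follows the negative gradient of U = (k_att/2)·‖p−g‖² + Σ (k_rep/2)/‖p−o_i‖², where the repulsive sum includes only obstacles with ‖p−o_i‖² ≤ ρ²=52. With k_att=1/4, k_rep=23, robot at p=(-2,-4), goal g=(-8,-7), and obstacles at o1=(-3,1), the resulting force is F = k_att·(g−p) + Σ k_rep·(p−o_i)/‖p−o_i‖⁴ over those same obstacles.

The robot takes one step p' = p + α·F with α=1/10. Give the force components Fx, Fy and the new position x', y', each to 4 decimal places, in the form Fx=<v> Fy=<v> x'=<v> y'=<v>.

Fx=-1.4660 Fy=-0.9201 x'=-2.1466 y'=-4.0920

F_att = 1/4·(g−p) = 1/4·(-6,-3) = (-1.5000,-0.7500)
o1: d²=26 ≤ ρ²=52; F_rep = 23·(1,-5)/26² = (0.0340,-0.1701)
F = F_att + ΣF_rep = (-1.4660,-0.9201)
p' = p + 1/10·F = (-2.1466,-4.0920)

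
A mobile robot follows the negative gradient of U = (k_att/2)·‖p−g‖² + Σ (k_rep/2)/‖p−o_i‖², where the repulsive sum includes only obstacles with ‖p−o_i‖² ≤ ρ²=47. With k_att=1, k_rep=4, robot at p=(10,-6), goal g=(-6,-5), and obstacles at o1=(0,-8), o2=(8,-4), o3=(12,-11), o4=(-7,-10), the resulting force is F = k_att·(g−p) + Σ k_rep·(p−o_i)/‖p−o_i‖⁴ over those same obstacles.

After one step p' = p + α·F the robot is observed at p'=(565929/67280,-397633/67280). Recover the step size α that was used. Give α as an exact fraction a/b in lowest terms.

F_att = 1·(g−p) = 1·(-16,1) = (-16.0000,1.0000)
o1: d²=104 > ρ²=47 → inactive
o2: d²=8 ≤ ρ²=47; F_rep = 4·(2,-2)/8² = (0.1250,-0.1250)
o3: d²=29 ≤ ρ²=47; F_rep = 4·(-2,5)/29² = (-0.0095,0.0238)
o4: d²=305 > ρ²=47 → inactive
F = F_att + ΣF_rep = (-15.8845,0.8988)
Δp = p'−p = (-1.5885,0.0899); α = Δx/Fx = (-106871/67280) / (-106871/6728) = 1/10
check: Δy/Fy = (6047/67280) / (6047/6728) = 1/10 ✓

α = 1/10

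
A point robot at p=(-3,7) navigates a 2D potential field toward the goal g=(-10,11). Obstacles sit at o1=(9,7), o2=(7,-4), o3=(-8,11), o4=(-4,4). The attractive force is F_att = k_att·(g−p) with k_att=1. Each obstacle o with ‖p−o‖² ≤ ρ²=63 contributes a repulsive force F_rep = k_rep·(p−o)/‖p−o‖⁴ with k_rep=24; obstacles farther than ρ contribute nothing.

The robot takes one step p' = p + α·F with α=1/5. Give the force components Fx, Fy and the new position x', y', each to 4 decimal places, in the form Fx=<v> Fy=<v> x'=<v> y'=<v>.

F_att = 1·(g−p) = 1·(-7,4) = (-7.0000,4.0000)
o1: d²=144 > ρ²=63 → inactive
o2: d²=221 > ρ²=63 → inactive
o3: d²=41 ≤ ρ²=63; F_rep = 24·(5,-4)/41² = (0.0714,-0.0571)
o4: d²=10 ≤ ρ²=63; F_rep = 24·(1,3)/10² = (0.2400,0.7200)
F = F_att + ΣF_rep = (-6.6886,4.6629)
p' = p + 1/5·F = (-4.3377,7.9326)

Fx=-6.6886 Fy=4.6629 x'=-4.3377 y'=7.9326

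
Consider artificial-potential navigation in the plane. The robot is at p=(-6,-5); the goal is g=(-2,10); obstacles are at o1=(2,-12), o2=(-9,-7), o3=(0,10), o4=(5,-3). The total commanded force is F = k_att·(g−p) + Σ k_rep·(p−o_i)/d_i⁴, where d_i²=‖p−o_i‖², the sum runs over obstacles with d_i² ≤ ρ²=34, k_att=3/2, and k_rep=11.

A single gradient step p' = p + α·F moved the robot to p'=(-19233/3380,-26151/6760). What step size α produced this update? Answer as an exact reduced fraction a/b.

F_att = 3/2·(g−p) = 3/2·(4,15) = (6.0000,22.5000)
o1: d²=113 > ρ²=34 → inactive
o2: d²=13 ≤ ρ²=34; F_rep = 11·(3,2)/13² = (0.1953,0.1302)
o3: d²=261 > ρ²=34 → inactive
o4: d²=125 > ρ²=34 → inactive
F = F_att + ΣF_rep = (6.1953,22.6302)
Δp = p'−p = (0.3098,1.1315); α = Δx/Fx = (1047/3380) / (1047/169) = 1/20
check: Δy/Fy = (7649/6760) / (7649/338) = 1/20 ✓

α = 1/20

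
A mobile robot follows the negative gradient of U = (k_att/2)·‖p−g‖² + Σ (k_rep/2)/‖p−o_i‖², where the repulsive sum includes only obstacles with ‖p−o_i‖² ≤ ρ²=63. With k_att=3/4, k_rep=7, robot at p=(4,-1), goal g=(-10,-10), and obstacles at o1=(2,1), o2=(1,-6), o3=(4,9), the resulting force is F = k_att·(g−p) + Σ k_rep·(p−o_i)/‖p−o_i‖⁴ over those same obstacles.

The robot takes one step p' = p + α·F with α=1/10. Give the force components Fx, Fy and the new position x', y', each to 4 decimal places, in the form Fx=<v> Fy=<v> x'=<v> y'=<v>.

Fx=-10.2631 Fy=-6.9385 x'=2.9737 y'=-1.6938

F_att = 3/4·(g−p) = 3/4·(-14,-9) = (-10.5000,-6.7500)
o1: d²=8 ≤ ρ²=63; F_rep = 7·(2,-2)/8² = (0.2188,-0.2188)
o2: d²=34 ≤ ρ²=63; F_rep = 7·(3,5)/34² = (0.0182,0.0303)
o3: d²=100 > ρ²=63 → inactive
F = F_att + ΣF_rep = (-10.2631,-6.9385)
p' = p + 1/10·F = (2.9737,-1.6938)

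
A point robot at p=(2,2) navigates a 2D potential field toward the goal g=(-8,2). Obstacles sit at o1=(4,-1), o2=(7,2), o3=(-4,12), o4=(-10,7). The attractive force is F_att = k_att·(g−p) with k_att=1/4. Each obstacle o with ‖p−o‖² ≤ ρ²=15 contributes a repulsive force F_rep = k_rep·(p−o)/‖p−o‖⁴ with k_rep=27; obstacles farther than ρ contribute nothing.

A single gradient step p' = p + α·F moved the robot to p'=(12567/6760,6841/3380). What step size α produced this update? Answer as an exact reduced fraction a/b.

F_att = 1/4·(g−p) = 1/4·(-10,0) = (-2.5000,0.0000)
o1: d²=13 ≤ ρ²=15; F_rep = 27·(-2,3)/13² = (-0.3195,0.4793)
o2: d²=25 > ρ²=15 → inactive
o3: d²=136 > ρ²=15 → inactive
o4: d²=169 > ρ²=15 → inactive
F = F_att + ΣF_rep = (-2.8195,0.4793)
Δp = p'−p = (-0.1410,0.0240); α = Δx/Fx = (-953/6760) / (-953/338) = 1/20
check: Δy/Fy = (81/3380) / (81/169) = 1/20 ✓

α = 1/20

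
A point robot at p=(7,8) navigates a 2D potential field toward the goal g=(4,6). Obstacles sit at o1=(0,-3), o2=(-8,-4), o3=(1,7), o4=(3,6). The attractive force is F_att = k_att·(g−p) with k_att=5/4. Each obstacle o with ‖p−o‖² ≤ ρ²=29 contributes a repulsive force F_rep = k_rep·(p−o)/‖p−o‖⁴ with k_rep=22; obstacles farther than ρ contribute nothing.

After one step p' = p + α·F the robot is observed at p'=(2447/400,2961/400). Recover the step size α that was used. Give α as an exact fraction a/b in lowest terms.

F_att = 5/4·(g−p) = 5/4·(-3,-2) = (-3.7500,-2.5000)
o1: d²=170 > ρ²=29 → inactive
o2: d²=369 > ρ²=29 → inactive
o3: d²=37 > ρ²=29 → inactive
o4: d²=20 ≤ ρ²=29; F_rep = 22·(4,2)/20² = (0.2200,0.1100)
F = F_att + ΣF_rep = (-3.5300,-2.3900)
Δp = p'−p = (-0.8825,-0.5975); α = Δx/Fx = (-353/400) / (-353/100) = 1/4
check: Δy/Fy = (-239/400) / (-239/100) = 1/4 ✓

α = 1/4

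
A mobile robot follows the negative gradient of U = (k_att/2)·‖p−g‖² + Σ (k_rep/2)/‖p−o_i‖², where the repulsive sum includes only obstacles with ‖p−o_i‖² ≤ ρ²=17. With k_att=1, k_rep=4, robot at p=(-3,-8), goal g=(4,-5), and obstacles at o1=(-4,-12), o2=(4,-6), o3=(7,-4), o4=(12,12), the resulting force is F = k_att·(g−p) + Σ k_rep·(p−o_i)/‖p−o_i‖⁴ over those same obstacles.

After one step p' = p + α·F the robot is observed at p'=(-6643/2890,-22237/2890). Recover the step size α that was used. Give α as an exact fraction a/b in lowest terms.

F_att = 1·(g−p) = 1·(7,3) = (7.0000,3.0000)
o1: d²=17 ≤ ρ²=17; F_rep = 4·(1,4)/17² = (0.0138,0.0554)
o2: d²=53 > ρ²=17 → inactive
o3: d²=116 > ρ²=17 → inactive
o4: d²=625 > ρ²=17 → inactive
F = F_att + ΣF_rep = (7.0138,3.0554)
Δp = p'−p = (0.7014,0.3055); α = Δx/Fx = (2027/2890) / (2027/289) = 1/10
check: Δy/Fy = (883/2890) / (883/289) = 1/10 ✓

α = 1/10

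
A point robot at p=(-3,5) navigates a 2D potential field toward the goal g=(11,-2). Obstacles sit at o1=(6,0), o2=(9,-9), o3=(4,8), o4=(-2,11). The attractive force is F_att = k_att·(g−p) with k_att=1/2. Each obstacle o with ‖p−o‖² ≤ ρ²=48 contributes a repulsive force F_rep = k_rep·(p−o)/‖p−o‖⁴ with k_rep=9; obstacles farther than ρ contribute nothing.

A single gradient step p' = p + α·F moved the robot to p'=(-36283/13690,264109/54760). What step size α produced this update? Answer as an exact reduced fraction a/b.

F_att = 1/2·(g−p) = 1/2·(14,-7) = (7.0000,-3.5000)
o1: d²=106 > ρ²=48 → inactive
o2: d²=340 > ρ²=48 → inactive
o3: d²=58 > ρ²=48 → inactive
o4: d²=37 ≤ ρ²=48; F_rep = 9·(-1,-6)/37² = (-0.0066,-0.0394)
F = F_att + ΣF_rep = (6.9934,-3.5394)
Δp = p'−p = (0.3497,-0.1770); α = Δx/Fx = (4787/13690) / (9574/1369) = 1/20
check: Δy/Fy = (-9691/54760) / (-9691/2738) = 1/20 ✓

α = 1/20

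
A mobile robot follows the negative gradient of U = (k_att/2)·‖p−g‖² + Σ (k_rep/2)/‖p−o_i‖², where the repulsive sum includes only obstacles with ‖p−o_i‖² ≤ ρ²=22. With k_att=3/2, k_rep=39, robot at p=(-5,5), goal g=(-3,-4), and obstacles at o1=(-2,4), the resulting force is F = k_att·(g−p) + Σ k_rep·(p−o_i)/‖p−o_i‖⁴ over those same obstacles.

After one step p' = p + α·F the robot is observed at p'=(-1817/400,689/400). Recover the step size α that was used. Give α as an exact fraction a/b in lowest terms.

F_att = 3/2·(g−p) = 3/2·(2,-9) = (3.0000,-13.5000)
o1: d²=10 ≤ ρ²=22; F_rep = 39·(-3,1)/10² = (-1.1700,0.3900)
F = F_att + ΣF_rep = (1.8300,-13.1100)
Δp = p'−p = (0.4575,-3.2775); α = Δx/Fx = (183/400) / (183/100) = 1/4
check: Δy/Fy = (-1311/400) / (-1311/100) = 1/4 ✓

α = 1/4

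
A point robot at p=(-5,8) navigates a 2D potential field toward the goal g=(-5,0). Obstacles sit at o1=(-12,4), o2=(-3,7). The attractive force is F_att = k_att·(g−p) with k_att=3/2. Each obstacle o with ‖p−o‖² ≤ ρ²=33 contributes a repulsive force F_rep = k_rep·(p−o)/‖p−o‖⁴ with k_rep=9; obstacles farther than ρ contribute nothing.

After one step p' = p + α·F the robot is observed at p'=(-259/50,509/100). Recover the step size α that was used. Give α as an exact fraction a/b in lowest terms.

α = 1/4

F_att = 3/2·(g−p) = 3/2·(0,-8) = (0.0000,-12.0000)
o1: d²=65 > ρ²=33 → inactive
o2: d²=5 ≤ ρ²=33; F_rep = 9·(-2,1)/5² = (-0.7200,0.3600)
F = F_att + ΣF_rep = (-0.7200,-11.6400)
Δp = p'−p = (-0.1800,-2.9100); α = Δx/Fx = (-9/50) / (-18/25) = 1/4
check: Δy/Fy = (-291/100) / (-291/25) = 1/4 ✓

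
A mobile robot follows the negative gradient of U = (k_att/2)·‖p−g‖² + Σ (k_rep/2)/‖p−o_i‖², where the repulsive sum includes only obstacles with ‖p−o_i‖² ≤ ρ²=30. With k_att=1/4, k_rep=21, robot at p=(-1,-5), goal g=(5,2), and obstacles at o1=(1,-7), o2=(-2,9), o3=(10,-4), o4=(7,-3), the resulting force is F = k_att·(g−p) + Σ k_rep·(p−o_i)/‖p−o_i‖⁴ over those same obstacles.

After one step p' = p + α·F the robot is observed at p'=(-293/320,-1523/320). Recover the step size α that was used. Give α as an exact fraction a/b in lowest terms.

F_att = 1/4·(g−p) = 1/4·(6,7) = (1.5000,1.7500)
o1: d²=8 ≤ ρ²=30; F_rep = 21·(-2,2)/8² = (-0.6562,0.6562)
o2: d²=197 > ρ²=30 → inactive
o3: d²=122 > ρ²=30 → inactive
o4: d²=68 > ρ²=30 → inactive
F = F_att + ΣF_rep = (0.8438,2.4062)
Δp = p'−p = (0.0844,0.2406); α = Δx/Fx = (27/320) / (27/32) = 1/10
check: Δy/Fy = (77/320) / (77/32) = 1/10 ✓

α = 1/10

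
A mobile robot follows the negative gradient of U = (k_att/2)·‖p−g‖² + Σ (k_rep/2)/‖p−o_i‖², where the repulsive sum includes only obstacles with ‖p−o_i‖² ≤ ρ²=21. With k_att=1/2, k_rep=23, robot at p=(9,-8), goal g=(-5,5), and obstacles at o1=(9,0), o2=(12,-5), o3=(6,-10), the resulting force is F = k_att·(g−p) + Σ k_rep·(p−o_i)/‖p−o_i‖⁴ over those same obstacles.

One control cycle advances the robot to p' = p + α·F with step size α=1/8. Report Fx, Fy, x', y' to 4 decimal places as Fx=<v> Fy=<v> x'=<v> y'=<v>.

F_att = 1/2·(g−p) = 1/2·(-14,13) = (-7.0000,6.5000)
o1: d²=64 > ρ²=21 → inactive
o2: d²=18 ≤ ρ²=21; F_rep = 23·(-3,-3)/18² = (-0.2130,-0.2130)
o3: d²=13 ≤ ρ²=21; F_rep = 23·(3,2)/13² = (0.4083,0.2722)
F = F_att + ΣF_rep = (-6.8047,6.5592)
p' = p + 1/8·F = (8.1494,-7.1801)

Fx=-6.8047 Fy=6.5592 x'=8.1494 y'=-7.1801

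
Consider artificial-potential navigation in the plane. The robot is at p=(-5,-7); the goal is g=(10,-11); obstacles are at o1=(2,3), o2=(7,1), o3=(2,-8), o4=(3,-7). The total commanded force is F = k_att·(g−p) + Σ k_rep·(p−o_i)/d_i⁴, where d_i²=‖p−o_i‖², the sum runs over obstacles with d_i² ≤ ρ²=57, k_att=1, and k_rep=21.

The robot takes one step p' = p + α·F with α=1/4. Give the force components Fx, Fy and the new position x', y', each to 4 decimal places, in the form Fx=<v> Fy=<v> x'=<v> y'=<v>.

F_att = 1·(g−p) = 1·(15,-4) = (15.0000,-4.0000)
o1: d²=149 > ρ²=57 → inactive
o2: d²=208 > ρ²=57 → inactive
o3: d²=50 ≤ ρ²=57; F_rep = 21·(-7,1)/50² = (-0.0588,0.0084)
o4: d²=64 > ρ²=57 → inactive
F = F_att + ΣF_rep = (14.9412,-3.9916)
p' = p + 1/4·F = (-1.2647,-7.9979)

Fx=14.9412 Fy=-3.9916 x'=-1.2647 y'=-7.9979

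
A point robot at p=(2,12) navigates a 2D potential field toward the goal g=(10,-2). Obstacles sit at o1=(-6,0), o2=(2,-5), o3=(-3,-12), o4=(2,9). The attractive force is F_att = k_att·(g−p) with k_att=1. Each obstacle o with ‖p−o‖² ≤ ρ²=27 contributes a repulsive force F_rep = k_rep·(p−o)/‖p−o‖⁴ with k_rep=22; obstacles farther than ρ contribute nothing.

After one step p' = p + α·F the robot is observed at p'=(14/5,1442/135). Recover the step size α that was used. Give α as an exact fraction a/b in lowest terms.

F_att = 1·(g−p) = 1·(8,-14) = (8.0000,-14.0000)
o1: d²=208 > ρ²=27 → inactive
o2: d²=289 > ρ²=27 → inactive
o3: d²=601 > ρ²=27 → inactive
o4: d²=9 ≤ ρ²=27; F_rep = 22·(0,3)/9² = (0.0000,0.8148)
F = F_att + ΣF_rep = (8.0000,-13.1852)
Δp = p'−p = (0.8000,-1.3185); α = Δx/Fx = (4/5) / (8) = 1/10
check: Δy/Fy = (-178/135) / (-356/27) = 1/10 ✓

α = 1/10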